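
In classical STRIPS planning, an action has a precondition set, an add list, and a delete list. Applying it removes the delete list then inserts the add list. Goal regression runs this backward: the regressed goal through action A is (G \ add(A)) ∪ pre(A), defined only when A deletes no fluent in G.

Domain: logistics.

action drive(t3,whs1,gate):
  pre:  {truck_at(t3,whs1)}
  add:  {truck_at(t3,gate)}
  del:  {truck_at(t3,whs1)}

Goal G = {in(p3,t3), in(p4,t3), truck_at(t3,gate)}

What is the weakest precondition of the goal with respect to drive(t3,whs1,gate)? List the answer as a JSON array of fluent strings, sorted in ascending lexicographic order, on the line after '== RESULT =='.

Compute (G \ add) ∪ pre:
  G ∩ del = {}  (empty — regression defined)
  G \ add = {in(p3,t3), in(p4,t3), truck_at(t3,gate)} \ {truck_at(t3,gate)} = {in(p3,t3), in(p4,t3)}
  ∪ pre   = {in(p3,t3), in(p4,t3)} ∪ {truck_at(t3,whs1)}
          = {in(p3,t3), in(p4,t3), truck_at(t3,whs1)}

== RESULT ==
["in(p3,t3)", "in(p4,t3)", "truck_at(t3,whs1)"]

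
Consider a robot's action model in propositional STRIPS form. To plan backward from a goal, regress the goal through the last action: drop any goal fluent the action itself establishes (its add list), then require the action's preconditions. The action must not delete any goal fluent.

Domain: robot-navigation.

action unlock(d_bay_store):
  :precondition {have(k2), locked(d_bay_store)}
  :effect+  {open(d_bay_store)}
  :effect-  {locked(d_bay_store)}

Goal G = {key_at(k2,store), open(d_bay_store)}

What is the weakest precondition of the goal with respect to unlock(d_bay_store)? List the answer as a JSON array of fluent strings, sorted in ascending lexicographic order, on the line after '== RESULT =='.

Regress:
  G ∩ del = {}  (empty — regression defined)
  G \ add = {key_at(k2,store), open(d_bay_store)} \ {open(d_bay_store)} = {key_at(k2,store)}
  ∪ pre   = {key_at(k2,store)} ∪ {have(k2), locked(d_bay_store)}
          = {have(k2), key_at(k2,store), locked(d_bay_store)}

== RESULT ==
["have(k2)", "key_at(k2,store)", "locked(d_bay_store)"]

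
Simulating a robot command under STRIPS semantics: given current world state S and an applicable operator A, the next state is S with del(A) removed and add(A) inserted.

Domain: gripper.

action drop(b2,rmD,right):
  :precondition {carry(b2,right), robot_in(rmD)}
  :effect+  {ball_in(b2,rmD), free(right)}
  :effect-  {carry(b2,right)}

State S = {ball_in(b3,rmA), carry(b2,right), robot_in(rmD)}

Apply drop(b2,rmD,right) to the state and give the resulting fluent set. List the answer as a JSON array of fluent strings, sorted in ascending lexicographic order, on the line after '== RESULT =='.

Progress:
  pre ⊆ S: {carry(b2,right), robot_in(rmD)} ⊆ S  — applicable
  S \ del = {ball_in(b3,rmA), robot_in(rmD)}
  ∪ add   = {ball_in(b2,rmD), ball_in(b3,rmA), free(right), robot_in(rmD)}

== RESULT ==
["ball_in(b2,rmD)", "ball_in(b3,rmA)", "free(right)", "robot_in(rmD)"]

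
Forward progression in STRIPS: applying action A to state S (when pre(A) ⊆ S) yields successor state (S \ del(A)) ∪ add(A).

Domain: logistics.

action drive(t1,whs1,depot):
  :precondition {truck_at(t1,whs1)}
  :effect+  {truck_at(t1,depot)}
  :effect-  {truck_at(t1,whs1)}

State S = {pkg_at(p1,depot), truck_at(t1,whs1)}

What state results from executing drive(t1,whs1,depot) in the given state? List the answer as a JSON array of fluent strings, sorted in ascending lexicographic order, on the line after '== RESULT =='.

Progress:
  pre ⊆ S: {truck_at(t1,whs1)} ⊆ S  — applicable
  S \ del = {pkg_at(p1,depot)}
  ∪ add   = {pkg_at(p1,depot), truck_at(t1,depot)}

== RESULT ==
["pkg_at(p1,depot)", "truck_at(t1,depot)"]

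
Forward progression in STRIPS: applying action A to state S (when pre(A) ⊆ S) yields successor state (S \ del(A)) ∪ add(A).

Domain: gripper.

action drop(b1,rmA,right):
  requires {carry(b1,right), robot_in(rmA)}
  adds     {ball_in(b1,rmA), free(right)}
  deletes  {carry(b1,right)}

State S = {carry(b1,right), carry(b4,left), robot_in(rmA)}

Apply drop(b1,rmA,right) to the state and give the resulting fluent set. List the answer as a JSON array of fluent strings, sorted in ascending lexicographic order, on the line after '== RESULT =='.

Compute (S \ del) ∪ add:
  pre ⊆ S: {carry(b1,right), robot_in(rmA)} ⊆ S  — applicable
  S \ del = {carry(b4,left), robot_in(rmA)}
  ∪ add   = {ball_in(b1,rmA), carry(b4,left), free(right), robot_in(rmA)}

== RESULT ==
["ball_in(b1,rmA)", "carry(b4,left)", "free(right)", "robot_in(rmA)"]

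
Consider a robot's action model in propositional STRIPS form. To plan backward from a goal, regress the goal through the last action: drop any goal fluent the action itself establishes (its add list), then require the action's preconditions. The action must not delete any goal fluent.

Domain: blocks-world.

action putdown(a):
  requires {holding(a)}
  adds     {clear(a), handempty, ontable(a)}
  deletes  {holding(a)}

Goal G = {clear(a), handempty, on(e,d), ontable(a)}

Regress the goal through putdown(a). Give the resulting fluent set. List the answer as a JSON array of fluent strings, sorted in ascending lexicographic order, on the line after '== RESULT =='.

Regress:
  G ∩ del = {}  (empty — regression defined)
  G \ add = {clear(a), handempty, on(e,d), ontable(a)} \ {clear(a), handempty, ontable(a)} = {on(e,d)}
  ∪ pre   = {on(e,d)} ∪ {holding(a)}
          = {holding(a), on(e,d)}

== RESULT ==
["holding(a)", "on(e,d)"]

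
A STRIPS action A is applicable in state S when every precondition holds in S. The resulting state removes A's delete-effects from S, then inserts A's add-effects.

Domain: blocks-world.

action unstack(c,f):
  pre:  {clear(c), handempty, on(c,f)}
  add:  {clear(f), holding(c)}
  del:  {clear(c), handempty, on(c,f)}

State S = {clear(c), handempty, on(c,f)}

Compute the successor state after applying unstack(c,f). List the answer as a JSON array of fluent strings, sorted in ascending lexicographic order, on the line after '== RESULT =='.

Compute (S \ del) ∪ add:
  pre ⊆ S: {clear(c), handempty, on(c,f)} ⊆ S  — applicable
  S \ del = {}
  ∪ add   = {clear(f), holding(c)}

== RESULT ==
["clear(f)", "holding(c)"]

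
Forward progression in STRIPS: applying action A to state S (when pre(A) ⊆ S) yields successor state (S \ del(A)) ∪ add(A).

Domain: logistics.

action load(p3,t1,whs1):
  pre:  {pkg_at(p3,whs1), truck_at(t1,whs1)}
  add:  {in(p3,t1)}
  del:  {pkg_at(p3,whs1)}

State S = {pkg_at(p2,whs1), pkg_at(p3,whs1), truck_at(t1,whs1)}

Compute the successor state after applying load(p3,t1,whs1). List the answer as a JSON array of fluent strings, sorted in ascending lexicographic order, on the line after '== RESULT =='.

Progress:
  pre ⊆ S: {pkg_at(p3,whs1), truck_at(t1,whs1)} ⊆ S  — applicable
  S \ del = {pkg_at(p2,whs1), truck_at(t1,whs1)}
  ∪ add   = {in(p3,t1), pkg_at(p2,whs1), truck_at(t1,whs1)}

== RESULT ==
["in(p3,t1)", "pkg_at(p2,whs1)", "truck_at(t1,whs1)"]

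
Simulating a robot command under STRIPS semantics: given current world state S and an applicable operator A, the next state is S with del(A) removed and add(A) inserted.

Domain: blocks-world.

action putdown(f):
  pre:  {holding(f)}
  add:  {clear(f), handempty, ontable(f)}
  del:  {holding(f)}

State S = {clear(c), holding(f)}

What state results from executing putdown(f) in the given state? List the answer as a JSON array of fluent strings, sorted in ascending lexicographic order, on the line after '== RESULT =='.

Compute (S \ del) ∪ add:
  pre ⊆ S: {holding(f)} ⊆ S  — applicable
  S \ del = {clear(c)}
  ∪ add   = {clear(c), clear(f), handempty, ontable(f)}

== RESULT ==
["clear(c)", "clear(f)", "handempty", "ontable(f)"]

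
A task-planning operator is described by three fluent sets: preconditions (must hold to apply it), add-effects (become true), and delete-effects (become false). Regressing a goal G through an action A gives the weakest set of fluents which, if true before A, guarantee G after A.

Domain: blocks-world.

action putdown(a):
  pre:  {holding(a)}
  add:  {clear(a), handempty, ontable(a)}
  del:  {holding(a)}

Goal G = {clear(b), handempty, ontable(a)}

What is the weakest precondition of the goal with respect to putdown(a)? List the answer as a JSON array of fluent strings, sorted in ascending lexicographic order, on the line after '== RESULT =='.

Regress:
  G ∩ del = {}  (empty — regression defined)
  G \ add = {clear(b), handempty, ontable(a)} \ {clear(a), handempty, ontable(a)} = {clear(b)}
  ∪ pre   = {clear(b)} ∪ {holding(a)}
          = {clear(b), holding(a)}

== RESULT ==
["clear(b)", "holding(a)"]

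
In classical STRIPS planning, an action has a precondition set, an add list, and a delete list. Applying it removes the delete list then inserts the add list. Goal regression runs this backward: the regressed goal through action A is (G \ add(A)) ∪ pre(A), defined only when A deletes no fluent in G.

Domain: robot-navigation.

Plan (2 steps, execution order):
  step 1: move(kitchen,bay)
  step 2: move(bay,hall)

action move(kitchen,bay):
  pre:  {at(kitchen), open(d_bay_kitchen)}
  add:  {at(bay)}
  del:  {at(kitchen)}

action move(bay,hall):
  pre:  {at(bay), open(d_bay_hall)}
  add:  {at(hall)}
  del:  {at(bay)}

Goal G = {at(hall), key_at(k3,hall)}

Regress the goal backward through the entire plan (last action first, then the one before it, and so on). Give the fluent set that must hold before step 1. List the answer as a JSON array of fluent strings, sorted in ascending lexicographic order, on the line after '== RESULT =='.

Regress step by step:
  through step 2 (move(bay,hall)): drop {at(hall)}, keep {key_at(k3,hall)}, require {at(bay), open(d_bay_hall)}
    → {at(bay), key_at(k3,hall), open(d_bay_hall)}
  through step 1 (move(kitchen,bay)): drop {at(bay)}, keep {key_at(k3,hall), open(d_bay_hall)}, require {at(kitchen), open(d_bay_kitchen)}
    → {at(kitchen), key_at(k3,hall), open(d_bay_hall), open(d_bay_kitchen)}

== RESULT ==
["at(kitchen)", "key_at(k3,hall)", "open(d_bay_hall)", "open(d_bay_kitchen)"]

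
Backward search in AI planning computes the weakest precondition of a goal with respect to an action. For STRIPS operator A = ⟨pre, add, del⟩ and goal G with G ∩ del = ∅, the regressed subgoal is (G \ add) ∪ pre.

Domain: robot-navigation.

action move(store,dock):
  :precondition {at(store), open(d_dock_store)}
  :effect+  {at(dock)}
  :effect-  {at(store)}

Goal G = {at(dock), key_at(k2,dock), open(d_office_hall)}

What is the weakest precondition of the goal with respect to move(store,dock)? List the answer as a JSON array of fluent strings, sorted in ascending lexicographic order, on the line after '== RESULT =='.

Regress:
  G ∩ del = {}  (empty — regression defined)
  G \ add = {at(dock), key_at(k2,dock), open(d_office_hall)} \ {at(dock)} = {key_at(k2,dock), open(d_office_hall)}
  ∪ pre   = {key_at(k2,dock), open(d_office_hall)} ∪ {at(store), open(d_dock_store)}
          = {at(store), key_at(k2,dock), open(d_dock_store), open(d_office_hall)}

== RESULT ==
["at(store)", "key_at(k2,dock)", "open(d_dock_store)", "open(d_office_hall)"]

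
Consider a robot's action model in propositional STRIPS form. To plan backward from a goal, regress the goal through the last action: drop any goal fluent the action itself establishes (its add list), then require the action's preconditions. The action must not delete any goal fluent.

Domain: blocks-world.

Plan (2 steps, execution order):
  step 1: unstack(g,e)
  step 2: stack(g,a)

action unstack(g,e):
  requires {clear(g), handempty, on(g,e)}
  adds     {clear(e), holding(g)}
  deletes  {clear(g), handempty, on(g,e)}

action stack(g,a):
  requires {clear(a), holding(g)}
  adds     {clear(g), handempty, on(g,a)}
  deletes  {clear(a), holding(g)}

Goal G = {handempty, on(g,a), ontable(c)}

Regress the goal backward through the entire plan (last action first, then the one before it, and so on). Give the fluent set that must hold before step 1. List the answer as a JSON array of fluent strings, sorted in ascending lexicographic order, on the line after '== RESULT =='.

Work backward from the goal:
  through step 2 (stack(g,a)): drop {handempty, on(g,a)}, keep {ontable(c)}, require {clear(a), holding(g)}
    → {clear(a), holding(g), ontable(c)}
  through step 1 (unstack(g,e)): drop {holding(g)}, keep {clear(a), ontable(c)}, require {clear(g), handempty, on(g,e)}
    → {clear(a), clear(g), handempty, on(g,e), ontable(c)}

== RESULT ==
["clear(a)", "clear(g)", "handempty", "on(g,e)", "ontable(c)"]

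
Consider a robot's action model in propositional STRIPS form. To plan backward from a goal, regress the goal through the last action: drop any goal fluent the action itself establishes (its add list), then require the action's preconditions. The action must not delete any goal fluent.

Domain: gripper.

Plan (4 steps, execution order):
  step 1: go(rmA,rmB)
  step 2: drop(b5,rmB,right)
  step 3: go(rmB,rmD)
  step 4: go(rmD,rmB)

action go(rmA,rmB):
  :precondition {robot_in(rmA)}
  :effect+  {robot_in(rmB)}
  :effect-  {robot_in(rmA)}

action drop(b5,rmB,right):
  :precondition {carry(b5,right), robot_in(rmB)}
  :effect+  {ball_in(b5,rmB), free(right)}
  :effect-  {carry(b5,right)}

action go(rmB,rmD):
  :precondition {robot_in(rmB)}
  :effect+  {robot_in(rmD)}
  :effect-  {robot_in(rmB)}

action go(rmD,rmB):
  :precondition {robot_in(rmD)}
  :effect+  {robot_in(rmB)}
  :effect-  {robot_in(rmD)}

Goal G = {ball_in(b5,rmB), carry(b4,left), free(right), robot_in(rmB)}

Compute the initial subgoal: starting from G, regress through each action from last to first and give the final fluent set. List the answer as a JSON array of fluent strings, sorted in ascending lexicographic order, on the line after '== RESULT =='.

Work backward from the goal:
  through step 4 (go(rmD,rmB)): drop {robot_in(rmB)}, keep {ball_in(b5,rmB), carry(b4,left), free(right)}, require {robot_in(rmD)}
    → {ball_in(b5,rmB), carry(b4,left), free(right), robot_in(rmD)}
  through step 3 (go(rmB,rmD)): drop {robot_in(rmD)}, keep {ball_in(b5,rmB), carry(b4,left), free(right)}, require {robot_in(rmB)}
    → {ball_in(b5,rmB), carry(b4,left), free(right), robot_in(rmB)}
  through step 2 (drop(b5,rmB,right)): drop {ball_in(b5,rmB), free(right)}, keep {carry(b4,left), robot_in(rmB)}, require {carry(b5,right), robot_in(rmB)}
    → {carry(b4,left), carry(b5,right), robot_in(rmB)}
  through step 1 (go(rmA,rmB)): drop {robot_in(rmB)}, keep {carry(b4,left), carry(b5,right)}, require {robot_in(rmA)}
    → {carry(b4,left), carry(b5,right), robot_in(rmA)}

== RESULT ==
["carry(b4,left)", "carry(b5,right)", "robot_in(rmA)"]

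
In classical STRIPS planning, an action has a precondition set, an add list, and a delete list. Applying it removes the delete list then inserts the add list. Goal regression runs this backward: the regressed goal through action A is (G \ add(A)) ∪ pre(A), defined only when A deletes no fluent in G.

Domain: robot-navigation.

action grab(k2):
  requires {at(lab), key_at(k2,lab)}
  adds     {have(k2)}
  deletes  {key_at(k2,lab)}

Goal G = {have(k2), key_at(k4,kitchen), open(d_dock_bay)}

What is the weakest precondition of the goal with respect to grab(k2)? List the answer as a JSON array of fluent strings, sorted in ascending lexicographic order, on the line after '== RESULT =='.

Regress:
  G ∩ del = {}  (empty — regression defined)
  G \ add = {have(k2), key_at(k4,kitchen), open(d_dock_bay)} \ {have(k2)} = {key_at(k4,kitchen), open(d_dock_bay)}
  ∪ pre   = {key_at(k4,kitchen), open(d_dock_bay)} ∪ {at(lab), key_at(k2,lab)}
          = {at(lab), key_at(k2,lab), key_at(k4,kitchen), open(d_dock_bay)}

== RESULT ==
["at(lab)", "key_at(k2,lab)", "key_at(k4,kitchen)", "open(d_dock_bay)"]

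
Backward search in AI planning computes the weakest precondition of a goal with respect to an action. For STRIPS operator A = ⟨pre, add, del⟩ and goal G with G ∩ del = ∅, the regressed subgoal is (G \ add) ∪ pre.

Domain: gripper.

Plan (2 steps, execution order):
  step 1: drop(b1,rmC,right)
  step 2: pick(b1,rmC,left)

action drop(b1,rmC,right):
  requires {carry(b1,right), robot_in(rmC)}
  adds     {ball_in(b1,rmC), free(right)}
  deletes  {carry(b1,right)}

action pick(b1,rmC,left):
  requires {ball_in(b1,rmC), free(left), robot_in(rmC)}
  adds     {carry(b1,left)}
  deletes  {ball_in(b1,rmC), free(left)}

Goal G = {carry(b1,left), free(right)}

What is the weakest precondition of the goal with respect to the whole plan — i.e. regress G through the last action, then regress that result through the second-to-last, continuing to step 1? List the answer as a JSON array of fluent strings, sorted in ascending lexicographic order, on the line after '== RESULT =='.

Work backward from the goal:
  through step 2 (pick(b1,rmC,left)): drop {carry(b1,left)}, keep {free(right)}, require {ball_in(b1,rmC), free(left), robot_in(rmC)}
    → {ball_in(b1,rmC), free(left), free(right), robot_in(rmC)}
  through step 1 (drop(b1,rmC,right)): drop {ball_in(b1,rmC), free(right)}, keep {free(left), robot_in(rmC)}, require {carry(b1,right), robot_in(rmC)}
    → {carry(b1,right), free(left), robot_in(rmC)}

== RESULT ==
["carry(b1,right)", "free(left)", "robot_in(rmC)"]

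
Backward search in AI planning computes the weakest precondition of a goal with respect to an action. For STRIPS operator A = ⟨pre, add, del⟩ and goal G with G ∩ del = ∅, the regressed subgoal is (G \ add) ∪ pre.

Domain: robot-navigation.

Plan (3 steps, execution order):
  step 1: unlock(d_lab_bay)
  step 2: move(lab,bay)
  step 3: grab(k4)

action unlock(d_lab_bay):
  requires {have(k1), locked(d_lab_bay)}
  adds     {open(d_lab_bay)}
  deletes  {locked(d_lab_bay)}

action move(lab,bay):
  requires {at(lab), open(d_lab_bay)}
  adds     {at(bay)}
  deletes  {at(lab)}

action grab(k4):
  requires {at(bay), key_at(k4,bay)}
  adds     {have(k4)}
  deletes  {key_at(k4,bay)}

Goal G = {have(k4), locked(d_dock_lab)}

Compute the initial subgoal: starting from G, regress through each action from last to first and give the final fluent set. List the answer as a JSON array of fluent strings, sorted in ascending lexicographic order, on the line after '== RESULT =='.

Regress step by step:
  through step 3 (grab(k4)): drop {have(k4)}, keep {locked(d_dock_lab)}, require {at(bay), key_at(k4,bay)}
    → {at(bay), key_at(k4,bay), locked(d_dock_lab)}
  through step 2 (move(lab,bay)): drop {at(bay)}, keep {key_at(k4,bay), locked(d_dock_lab)}, require {at(lab), open(d_lab_bay)}
    → {at(lab), key_at(k4,bay), locked(d_dock_lab), open(d_lab_bay)}
  through step 1 (unlock(d_lab_bay)): drop {open(d_lab_bay)}, keep {at(lab), key_at(k4,bay), locked(d_dock_lab)}, require {have(k1), locked(d_lab_bay)}
    → {at(lab), have(k1), key_at(k4,bay), locked(d_dock_lab), locked(d_lab_bay)}

== RESULT ==
["at(lab)", "have(k1)", "key_at(k4,bay)", "locked(d_dock_lab)", "locked(d_lab_bay)"]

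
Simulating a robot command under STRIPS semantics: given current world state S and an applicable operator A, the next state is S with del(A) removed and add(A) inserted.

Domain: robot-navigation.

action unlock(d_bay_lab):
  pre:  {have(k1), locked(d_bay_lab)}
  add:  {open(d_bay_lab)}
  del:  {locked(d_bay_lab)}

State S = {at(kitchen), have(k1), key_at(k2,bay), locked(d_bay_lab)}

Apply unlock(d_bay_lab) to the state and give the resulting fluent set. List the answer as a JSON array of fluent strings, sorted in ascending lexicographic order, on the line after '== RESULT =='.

Compute (S \ del) ∪ add:
  pre ⊆ S: {have(k1), locked(d_bay_lab)} ⊆ S  — applicable
  S \ del = {at(kitchen), have(k1), key_at(k2,bay)}
  ∪ add   = {at(kitchen), have(k1), key_at(k2,bay), open(d_bay_lab)}

== RESULT ==
["at(kitchen)", "have(k1)", "key_at(k2,bay)", "open(d_bay_lab)"]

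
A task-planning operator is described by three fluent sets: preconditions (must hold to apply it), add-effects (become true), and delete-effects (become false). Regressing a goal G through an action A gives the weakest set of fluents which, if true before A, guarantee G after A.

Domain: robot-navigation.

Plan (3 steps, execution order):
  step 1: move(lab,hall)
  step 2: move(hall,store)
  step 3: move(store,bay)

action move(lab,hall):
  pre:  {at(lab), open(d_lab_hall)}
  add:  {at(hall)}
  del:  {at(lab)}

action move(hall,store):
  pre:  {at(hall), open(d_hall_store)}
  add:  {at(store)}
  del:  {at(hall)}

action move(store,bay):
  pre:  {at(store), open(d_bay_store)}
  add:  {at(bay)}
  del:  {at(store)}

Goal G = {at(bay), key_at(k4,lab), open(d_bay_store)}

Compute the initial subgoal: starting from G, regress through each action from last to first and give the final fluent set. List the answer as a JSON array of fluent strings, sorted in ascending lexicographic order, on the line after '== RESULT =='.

Work backward from the goal:
  through step 3 (move(store,bay)): drop {at(bay)}, keep {key_at(k4,lab), open(d_bay_store)}, require {at(store), open(d_bay_store)}
    → {at(store), key_at(k4,lab), open(d_bay_store)}
  through step 2 (move(hall,store)): drop {at(store)}, keep {key_at(k4,lab), open(d_bay_store)}, require {at(hall), open(d_hall_store)}
    → {at(hall), key_at(k4,lab), open(d_bay_store), open(d_hall_store)}
  through step 1 (move(lab,hall)): drop {at(hall)}, keep {key_at(k4,lab), open(d_bay_store), open(d_hall_store)}, require {at(lab), open(d_lab_hall)}
    → {at(lab), key_at(k4,lab), open(d_bay_store), open(d_hall_store), open(d_lab_hall)}

== RESULT ==
["at(lab)", "key_at(k4,lab)", "open(d_bay_store)", "open(d_hall_store)", "open(d_lab_hall)"]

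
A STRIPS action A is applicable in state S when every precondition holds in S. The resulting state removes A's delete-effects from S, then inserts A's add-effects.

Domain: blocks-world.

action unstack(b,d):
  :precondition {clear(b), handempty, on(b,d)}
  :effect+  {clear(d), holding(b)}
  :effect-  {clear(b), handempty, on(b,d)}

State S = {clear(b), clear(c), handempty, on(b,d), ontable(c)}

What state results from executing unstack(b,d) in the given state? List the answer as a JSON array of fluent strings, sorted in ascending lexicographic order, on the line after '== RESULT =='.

Compute (S \ del) ∪ add:
  pre ⊆ S: {clear(b), handempty, on(b,d)} ⊆ S  — applicable
  S \ del = {clear(c), ontable(c)}
  ∪ add   = {clear(c), clear(d), holding(b), ontable(c)}

== RESULT ==
["clear(c)", "clear(d)", "holding(b)", "ontable(c)"]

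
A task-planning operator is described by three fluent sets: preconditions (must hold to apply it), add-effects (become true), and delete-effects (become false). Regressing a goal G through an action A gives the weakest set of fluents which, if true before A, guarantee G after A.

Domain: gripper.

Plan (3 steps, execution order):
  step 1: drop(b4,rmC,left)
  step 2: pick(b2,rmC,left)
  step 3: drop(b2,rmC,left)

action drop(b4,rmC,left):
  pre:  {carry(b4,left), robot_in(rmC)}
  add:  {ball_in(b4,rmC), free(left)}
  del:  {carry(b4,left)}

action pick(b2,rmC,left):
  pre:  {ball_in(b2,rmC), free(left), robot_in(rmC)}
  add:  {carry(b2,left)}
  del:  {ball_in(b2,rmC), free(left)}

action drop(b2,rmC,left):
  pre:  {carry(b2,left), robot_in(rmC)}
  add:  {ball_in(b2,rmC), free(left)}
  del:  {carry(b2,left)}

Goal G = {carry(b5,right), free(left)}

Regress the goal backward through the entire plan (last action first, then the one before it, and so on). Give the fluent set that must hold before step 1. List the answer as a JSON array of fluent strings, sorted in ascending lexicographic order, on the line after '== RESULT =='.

Regress step by step:
  through step 3 (drop(b2,rmC,left)): drop {free(left)}, keep {carry(b5,right)}, require {carry(b2,left), robot_in(rmC)}
    → {carry(b2,left), carry(b5,right), robot_in(rmC)}
  through step 2 (pick(b2,rmC,left)): drop {carry(b2,left)}, keep {carry(b5,right), robot_in(rmC)}, require {ball_in(b2,rmC), free(left), robot_in(rmC)}
    → {ball_in(b2,rmC), carry(b5,right), free(left), robot_in(rmC)}
  through step 1 (drop(b4,rmC,left)): drop {free(left)}, keep {ball_in(b2,rmC), carry(b5,right), robot_in(rmC)}, require {carry(b4,left), robot_in(rmC)}
    → {ball_in(b2,rmC), carry(b4,left), carry(b5,right), robot_in(rmC)}

== RESULT ==
["ball_in(b2,rmC)", "carry(b4,left)", "carry(b5,right)", "robot_in(rmC)"]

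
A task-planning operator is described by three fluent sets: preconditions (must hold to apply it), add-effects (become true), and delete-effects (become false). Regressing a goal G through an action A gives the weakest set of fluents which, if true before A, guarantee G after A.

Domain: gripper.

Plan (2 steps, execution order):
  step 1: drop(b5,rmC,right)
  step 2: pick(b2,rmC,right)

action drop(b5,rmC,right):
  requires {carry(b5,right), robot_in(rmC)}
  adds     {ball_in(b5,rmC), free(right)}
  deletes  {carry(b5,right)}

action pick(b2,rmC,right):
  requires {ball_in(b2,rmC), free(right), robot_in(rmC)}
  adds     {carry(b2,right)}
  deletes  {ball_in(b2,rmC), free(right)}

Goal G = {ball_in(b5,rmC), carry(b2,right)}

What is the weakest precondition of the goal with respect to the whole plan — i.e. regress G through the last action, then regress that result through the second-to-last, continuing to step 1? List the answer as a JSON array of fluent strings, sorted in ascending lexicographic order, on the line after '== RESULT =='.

Work backward from the goal:
  through step 2 (pick(b2,rmC,right)): drop {carry(b2,right)}, keep {ball_in(b5,rmC)}, require {ball_in(b2,rmC), free(right), robot_in(rmC)}
    → {ball_in(b2,rmC), ball_in(b5,rmC), free(right), robot_in(rmC)}
  through step 1 (drop(b5,rmC,right)): drop {ball_in(b5,rmC), free(right)}, keep {ball_in(b2,rmC), robot_in(rmC)}, require {carry(b5,right), robot_in(rmC)}
    → {ball_in(b2,rmC), carry(b5,right), robot_in(rmC)}

== RESULT ==
["ball_in(b2,rmC)", "carry(b5,right)", "robot_in(rmC)"]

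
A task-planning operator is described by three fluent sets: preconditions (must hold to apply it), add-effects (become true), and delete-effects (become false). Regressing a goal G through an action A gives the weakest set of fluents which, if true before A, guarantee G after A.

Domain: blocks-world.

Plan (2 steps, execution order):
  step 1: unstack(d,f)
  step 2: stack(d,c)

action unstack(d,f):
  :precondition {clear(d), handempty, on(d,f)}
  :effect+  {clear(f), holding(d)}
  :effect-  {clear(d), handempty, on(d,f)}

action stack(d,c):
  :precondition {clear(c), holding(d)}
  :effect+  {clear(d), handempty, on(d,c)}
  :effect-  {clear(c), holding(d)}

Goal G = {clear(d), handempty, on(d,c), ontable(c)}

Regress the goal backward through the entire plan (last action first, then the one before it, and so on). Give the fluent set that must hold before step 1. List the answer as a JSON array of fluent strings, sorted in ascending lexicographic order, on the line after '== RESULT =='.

Work backward from the goal:
  through step 2 (stack(d,c)): drop {clear(d), handempty, on(d,c)}, keep {ontable(c)}, require {clear(c), holding(d)}
    → {clear(c), holding(d), ontable(c)}
  through step 1 (unstack(d,f)): drop {holding(d)}, keep {clear(c), ontable(c)}, require {clear(d), handempty, on(d,f)}
    → {clear(c), clear(d), handempty, on(d,f), ontable(c)}

== RESULT ==
["clear(c)", "clear(d)", "handempty", "on(d,f)", "ontable(c)"]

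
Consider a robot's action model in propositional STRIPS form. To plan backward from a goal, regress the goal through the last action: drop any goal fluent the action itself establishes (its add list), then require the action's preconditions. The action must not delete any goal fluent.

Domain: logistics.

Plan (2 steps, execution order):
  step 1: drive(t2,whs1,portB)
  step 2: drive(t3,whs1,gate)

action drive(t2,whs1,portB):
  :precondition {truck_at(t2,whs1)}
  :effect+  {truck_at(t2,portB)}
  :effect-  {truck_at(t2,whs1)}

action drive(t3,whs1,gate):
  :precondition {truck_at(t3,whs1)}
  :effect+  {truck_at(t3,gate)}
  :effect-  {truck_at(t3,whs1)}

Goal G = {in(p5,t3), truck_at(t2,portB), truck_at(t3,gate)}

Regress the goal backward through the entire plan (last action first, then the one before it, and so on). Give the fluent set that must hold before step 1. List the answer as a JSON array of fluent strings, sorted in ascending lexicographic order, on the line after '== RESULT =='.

Work backward from the goal:
  through step 2 (drive(t3,whs1,gate)): drop {truck_at(t3,gate)}, keep {in(p5,t3), truck_at(t2,portB)}, require {truck_at(t3,whs1)}
    → {in(p5,t3), truck_at(t2,portB), truck_at(t3,whs1)}
  through step 1 (drive(t2,whs1,portB)): drop {truck_at(t2,portB)}, keep {in(p5,t3), truck_at(t3,whs1)}, require {truck_at(t2,whs1)}
    → {in(p5,t3), truck_at(t2,whs1), truck_at(t3,whs1)}

== RESULT ==
["in(p5,t3)", "truck_at(t2,whs1)", "truck_at(t3,whs1)"]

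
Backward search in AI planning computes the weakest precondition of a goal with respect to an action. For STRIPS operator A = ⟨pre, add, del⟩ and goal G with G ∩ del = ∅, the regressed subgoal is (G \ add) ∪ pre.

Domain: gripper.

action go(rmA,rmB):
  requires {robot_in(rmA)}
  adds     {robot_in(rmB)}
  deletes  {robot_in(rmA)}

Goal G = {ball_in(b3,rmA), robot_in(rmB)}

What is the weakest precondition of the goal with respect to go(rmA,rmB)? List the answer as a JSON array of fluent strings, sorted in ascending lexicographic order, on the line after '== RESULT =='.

Compute (G \ add) ∪ pre:
  G ∩ del = {}  (empty — regression defined)
  G \ add = {ball_in(b3,rmA), robot_in(rmB)} \ {robot_in(rmB)} = {ball_in(b3,rmA)}
  ∪ pre   = {ball_in(b3,rmA)} ∪ {robot_in(rmA)}
          = {ball_in(b3,rmA), robot_in(rmA)}

== RESULT ==
["ball_in(b3,rmA)", "robot_in(rmA)"]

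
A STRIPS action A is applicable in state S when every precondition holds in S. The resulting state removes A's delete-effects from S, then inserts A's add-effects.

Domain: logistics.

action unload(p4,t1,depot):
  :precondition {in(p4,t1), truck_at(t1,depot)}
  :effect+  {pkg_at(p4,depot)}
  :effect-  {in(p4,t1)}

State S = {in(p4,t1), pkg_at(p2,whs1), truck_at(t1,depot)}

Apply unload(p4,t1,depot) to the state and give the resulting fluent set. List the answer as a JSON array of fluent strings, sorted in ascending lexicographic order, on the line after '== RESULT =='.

Compute (S \ del) ∪ add:
  pre ⊆ S: {in(p4,t1), truck_at(t1,depot)} ⊆ S  — applicable
  S \ del = {pkg_at(p2,whs1), truck_at(t1,depot)}
  ∪ add   = {pkg_at(p2,whs1), pkg_at(p4,depot), truck_at(t1,depot)}

== RESULT ==
["pkg_at(p2,whs1)", "pkg_at(p4,depot)", "truck_at(t1,depot)"]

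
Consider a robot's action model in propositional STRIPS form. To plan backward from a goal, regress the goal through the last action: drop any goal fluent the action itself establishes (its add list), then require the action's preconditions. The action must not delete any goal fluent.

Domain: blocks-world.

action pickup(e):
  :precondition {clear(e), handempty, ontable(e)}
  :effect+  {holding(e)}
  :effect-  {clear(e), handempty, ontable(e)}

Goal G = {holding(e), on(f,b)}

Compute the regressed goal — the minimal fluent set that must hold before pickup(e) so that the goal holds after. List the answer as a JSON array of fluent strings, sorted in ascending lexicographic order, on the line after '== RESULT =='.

Regress:
  G ∩ del = {}  (empty — regression defined)
  G \ add = {holding(e), on(f,b)} \ {holding(e)} = {on(f,b)}
  ∪ pre   = {on(f,b)} ∪ {clear(e), handempty, ontable(e)}
          = {clear(e), handempty, on(f,b), ontable(e)}

== RESULT ==
["clear(e)", "handempty", "on(f,b)", "ontable(e)"]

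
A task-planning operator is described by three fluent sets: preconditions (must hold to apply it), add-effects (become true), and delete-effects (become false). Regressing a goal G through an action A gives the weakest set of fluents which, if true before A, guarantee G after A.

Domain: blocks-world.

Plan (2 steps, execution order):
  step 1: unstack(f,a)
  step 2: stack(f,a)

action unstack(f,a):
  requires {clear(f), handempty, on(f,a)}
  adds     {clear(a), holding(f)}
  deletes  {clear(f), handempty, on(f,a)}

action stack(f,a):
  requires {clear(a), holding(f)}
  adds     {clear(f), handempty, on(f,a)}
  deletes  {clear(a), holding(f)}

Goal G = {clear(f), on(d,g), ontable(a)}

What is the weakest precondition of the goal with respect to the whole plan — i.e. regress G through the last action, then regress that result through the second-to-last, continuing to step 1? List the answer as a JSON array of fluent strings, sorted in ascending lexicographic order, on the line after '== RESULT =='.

Work backward from the goal:
  through step 2 (stack(f,a)): drop {clear(f)}, keep {on(d,g), ontable(a)}, require {clear(a), holding(f)}
    → {clear(a), holding(f), on(d,g), ontable(a)}
  through step 1 (unstack(f,a)): drop {clear(a), holding(f)}, keep {on(d,g), ontable(a)}, require {clear(f), handempty, on(f,a)}
    → {clear(f), handempty, on(d,g), on(f,a), ontable(a)}

== RESULT ==
["clear(f)", "handempty", "on(d,g)", "on(f,a)", "ontable(a)"]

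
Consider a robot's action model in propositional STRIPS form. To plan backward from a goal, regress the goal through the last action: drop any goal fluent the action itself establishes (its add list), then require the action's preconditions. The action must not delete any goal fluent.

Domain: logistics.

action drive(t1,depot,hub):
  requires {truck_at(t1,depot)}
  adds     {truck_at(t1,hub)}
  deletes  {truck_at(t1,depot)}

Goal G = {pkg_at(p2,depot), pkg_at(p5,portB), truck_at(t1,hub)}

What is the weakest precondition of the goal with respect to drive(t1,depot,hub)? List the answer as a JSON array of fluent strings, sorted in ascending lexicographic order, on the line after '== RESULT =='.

Compute (G \ add) ∪ pre:
  G ∩ del = {}  (empty — regression defined)
  G \ add = {pkg_at(p2,depot), pkg_at(p5,portB), truck_at(t1,hub)} \ {truck_at(t1,hub)} = {pkg_at(p2,depot), pkg_at(p5,portB)}
  ∪ pre   = {pkg_at(p2,depot), pkg_at(p5,portB)} ∪ {truck_at(t1,depot)}
          = {pkg_at(p2,depot), pkg_at(p5,portB), truck_at(t1,depot)}

== RESULT ==
["pkg_at(p2,depot)", "pkg_at(p5,portB)", "truck_at(t1,depot)"]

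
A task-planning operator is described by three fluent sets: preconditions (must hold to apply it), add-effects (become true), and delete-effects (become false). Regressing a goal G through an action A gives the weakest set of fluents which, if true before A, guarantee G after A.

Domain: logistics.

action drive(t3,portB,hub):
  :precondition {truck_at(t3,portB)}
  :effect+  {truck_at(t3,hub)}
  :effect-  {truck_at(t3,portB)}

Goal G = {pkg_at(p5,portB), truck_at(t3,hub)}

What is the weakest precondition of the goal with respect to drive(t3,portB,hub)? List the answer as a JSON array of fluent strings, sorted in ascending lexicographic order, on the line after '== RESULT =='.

Compute (G \ add) ∪ pre:
  G ∩ del = {}  (empty — regression defined)
  G \ add = {pkg_at(p5,portB), truck_at(t3,hub)} \ {truck_at(t3,hub)} = {pkg_at(p5,portB)}
  ∪ pre   = {pkg_at(p5,portB)} ∪ {truck_at(t3,portB)}
          = {pkg_at(p5,portB), truck_at(t3,portB)}

== RESULT ==
["pkg_at(p5,portB)", "truck_at(t3,portB)"]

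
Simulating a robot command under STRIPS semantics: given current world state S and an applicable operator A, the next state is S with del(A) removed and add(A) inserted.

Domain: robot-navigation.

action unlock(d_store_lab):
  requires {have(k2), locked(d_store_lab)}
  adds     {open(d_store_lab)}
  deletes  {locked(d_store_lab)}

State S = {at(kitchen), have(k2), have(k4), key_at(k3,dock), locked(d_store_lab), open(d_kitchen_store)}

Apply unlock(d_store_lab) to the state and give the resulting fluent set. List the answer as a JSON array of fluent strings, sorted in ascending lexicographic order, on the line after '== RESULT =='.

Progress:
  pre ⊆ S: {have(k2), locked(d_store_lab)} ⊆ S  — applicable
  S \ del = {at(kitchen), have(k2), have(k4), key_at(k3,dock), open(d_kitchen_store)}
  ∪ add   = {at(kitchen), have(k2), have(k4), key_at(k3,dock), open(d_kitchen_store), open(d_store_lab)}

== RESULT ==
["at(kitchen)", "have(k2)", "have(k4)", "key_at(k3,dock)", "open(d_kitchen_store)", "open(d_store_lab)"]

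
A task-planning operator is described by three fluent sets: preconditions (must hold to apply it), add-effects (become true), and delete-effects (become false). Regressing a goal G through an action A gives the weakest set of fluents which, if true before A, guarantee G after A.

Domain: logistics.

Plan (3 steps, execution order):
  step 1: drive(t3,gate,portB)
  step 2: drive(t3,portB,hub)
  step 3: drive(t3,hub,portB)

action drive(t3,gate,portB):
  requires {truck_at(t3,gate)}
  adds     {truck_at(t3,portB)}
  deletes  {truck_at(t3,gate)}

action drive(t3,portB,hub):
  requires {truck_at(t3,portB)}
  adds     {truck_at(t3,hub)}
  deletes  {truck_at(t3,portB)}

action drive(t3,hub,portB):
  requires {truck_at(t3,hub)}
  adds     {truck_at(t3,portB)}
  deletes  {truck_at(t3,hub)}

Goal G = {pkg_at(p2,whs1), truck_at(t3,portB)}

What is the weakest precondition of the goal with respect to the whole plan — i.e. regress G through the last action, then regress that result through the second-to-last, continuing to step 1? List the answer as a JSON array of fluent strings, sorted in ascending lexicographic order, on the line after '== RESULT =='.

Work backward from the goal:
  through step 3 (drive(t3,hub,portB)): drop {truck_at(t3,portB)}, keep {pkg_at(p2,whs1)}, require {truck_at(t3,hub)}
    → {pkg_at(p2,whs1), truck_at(t3,hub)}
  through step 2 (drive(t3,portB,hub)): drop {truck_at(t3,hub)}, keep {pkg_at(p2,whs1)}, require {truck_at(t3,portB)}
    → {pkg_at(p2,whs1), truck_at(t3,portB)}
  through step 1 (drive(t3,gate,portB)): drop {truck_at(t3,portB)}, keep {pkg_at(p2,whs1)}, require {truck_at(t3,gate)}
    → {pkg_at(p2,whs1), truck_at(t3,gate)}

== RESULT ==
["pkg_at(p2,whs1)", "truck_at(t3,gate)"]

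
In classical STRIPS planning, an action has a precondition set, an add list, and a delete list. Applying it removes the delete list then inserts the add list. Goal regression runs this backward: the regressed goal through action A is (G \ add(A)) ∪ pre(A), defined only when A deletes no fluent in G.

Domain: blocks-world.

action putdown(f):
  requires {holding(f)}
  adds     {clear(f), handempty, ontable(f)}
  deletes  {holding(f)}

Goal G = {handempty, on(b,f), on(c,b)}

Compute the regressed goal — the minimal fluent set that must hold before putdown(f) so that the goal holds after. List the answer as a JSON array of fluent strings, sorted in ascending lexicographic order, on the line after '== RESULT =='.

Regress:
  G ∩ del = {}  (empty — regression defined)
  G \ add = {handempty, on(b,f), on(c,b)} \ {clear(f), handempty, ontable(f)} = {on(b,f), on(c,b)}
  ∪ pre   = {on(b,f), on(c,b)} ∪ {holding(f)}
          = {holding(f), on(b,f), on(c,b)}

== RESULT ==
["holding(f)", "on(b,f)", "on(c,b)"]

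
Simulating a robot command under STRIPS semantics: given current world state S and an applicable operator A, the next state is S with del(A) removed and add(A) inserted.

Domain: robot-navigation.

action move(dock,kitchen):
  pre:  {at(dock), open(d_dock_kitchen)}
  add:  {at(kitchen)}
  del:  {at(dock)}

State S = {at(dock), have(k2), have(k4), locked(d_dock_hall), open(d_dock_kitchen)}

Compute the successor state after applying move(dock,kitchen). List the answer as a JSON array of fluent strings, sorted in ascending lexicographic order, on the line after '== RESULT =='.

Progress:
  pre ⊆ S: {at(dock), open(d_dock_kitchen)} ⊆ S  — applicable
  S \ del = {have(k2), have(k4), locked(d_dock_hall), open(d_dock_kitchen)}
  ∪ add   = {at(kitchen), have(k2), have(k4), locked(d_dock_hall), open(d_dock_kitchen)}

== RESULT ==
["at(kitchen)", "have(k2)", "have(k4)", "locked(d_dock_hall)", "open(d_dock_kitchen)"]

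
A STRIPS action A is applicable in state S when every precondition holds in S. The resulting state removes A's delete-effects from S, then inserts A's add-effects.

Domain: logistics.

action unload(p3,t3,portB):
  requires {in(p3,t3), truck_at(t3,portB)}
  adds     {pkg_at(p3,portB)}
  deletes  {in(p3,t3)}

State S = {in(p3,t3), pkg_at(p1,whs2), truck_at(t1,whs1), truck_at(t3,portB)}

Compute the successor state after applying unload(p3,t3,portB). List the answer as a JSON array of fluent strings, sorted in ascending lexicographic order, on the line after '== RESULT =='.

Compute (S \ del) ∪ add:
  pre ⊆ S: {in(p3,t3), truck_at(t3,portB)} ⊆ S  — applicable
  S \ del = {pkg_at(p1,whs2), truck_at(t1,whs1), truck_at(t3,portB)}
  ∪ add   = {pkg_at(p1,whs2), pkg_at(p3,portB), truck_at(t1,whs1), truck_at(t3,portB)}

== RESULT ==
["pkg_at(p1,whs2)", "pkg_at(p3,portB)", "truck_at(t1,whs1)", "truck_at(t3,portB)"]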